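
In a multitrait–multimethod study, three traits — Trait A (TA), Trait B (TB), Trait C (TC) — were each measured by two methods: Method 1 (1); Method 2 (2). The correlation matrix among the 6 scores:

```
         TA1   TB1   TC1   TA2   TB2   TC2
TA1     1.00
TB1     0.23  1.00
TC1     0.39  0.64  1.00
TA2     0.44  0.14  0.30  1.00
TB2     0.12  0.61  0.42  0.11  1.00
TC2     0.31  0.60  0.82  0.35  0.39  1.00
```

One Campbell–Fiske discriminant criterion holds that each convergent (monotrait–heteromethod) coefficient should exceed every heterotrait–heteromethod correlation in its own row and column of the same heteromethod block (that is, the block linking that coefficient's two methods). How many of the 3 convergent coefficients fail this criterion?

Each convergent coefficient versus the relevant comparison correlations:
TA (methods 1·2): 0.44 vs {0.12, 0.14, 0.31, 0.30} → pass.
TB (methods 1·2): 0.61 vs {0.14, 0.12, 0.60, 0.42} → pass.
TC (methods 1·2): 0.82 vs {0.30, 0.31, 0.42, 0.60} → pass.
0 of 3 fail.

0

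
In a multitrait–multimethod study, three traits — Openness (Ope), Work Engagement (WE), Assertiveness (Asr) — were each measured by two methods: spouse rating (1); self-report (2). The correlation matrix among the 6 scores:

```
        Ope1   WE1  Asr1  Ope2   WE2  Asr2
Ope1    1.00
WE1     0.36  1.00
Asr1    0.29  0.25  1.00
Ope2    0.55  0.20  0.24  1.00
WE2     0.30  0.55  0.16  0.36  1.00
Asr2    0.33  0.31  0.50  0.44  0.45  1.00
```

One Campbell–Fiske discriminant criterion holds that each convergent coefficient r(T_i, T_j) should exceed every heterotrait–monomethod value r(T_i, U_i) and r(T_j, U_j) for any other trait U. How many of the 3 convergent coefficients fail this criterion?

Convergent coefficients and their comparison sets:
Ope (methods 1·2): 0.55 vs {0.36, 0.36, 0.29, 0.44} → pass.
WE (methods 1·2): 0.55 vs {0.36, 0.36, 0.25, 0.45} → pass.
Asr (methods 1·2): 0.50 vs {0.29, 0.44, 0.25, 0.45} → pass.
0 of 3 fail.

0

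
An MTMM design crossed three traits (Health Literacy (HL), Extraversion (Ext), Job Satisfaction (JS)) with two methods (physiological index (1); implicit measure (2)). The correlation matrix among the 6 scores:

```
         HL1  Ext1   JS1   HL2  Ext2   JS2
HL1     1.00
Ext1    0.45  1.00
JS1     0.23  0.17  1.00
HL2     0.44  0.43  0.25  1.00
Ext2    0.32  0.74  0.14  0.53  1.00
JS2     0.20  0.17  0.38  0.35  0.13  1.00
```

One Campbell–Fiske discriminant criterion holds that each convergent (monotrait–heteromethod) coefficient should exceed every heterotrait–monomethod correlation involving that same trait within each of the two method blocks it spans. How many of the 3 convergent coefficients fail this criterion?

1

Checking each validity diagonal entry against its comparison values:
HL (methods 1·2): 0.44 vs {0.45, 0.53, 0.23, 0.35} → fail.
Ext (methods 1·2): 0.74 vs {0.45, 0.53, 0.17, 0.13} → pass.
JS (methods 1·2): 0.38 vs {0.23, 0.35, 0.17, 0.13} → pass.
1 of 3 fail.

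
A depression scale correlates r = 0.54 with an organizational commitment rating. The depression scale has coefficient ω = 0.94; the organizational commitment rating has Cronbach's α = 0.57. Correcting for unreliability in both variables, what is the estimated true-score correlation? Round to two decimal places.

r_true = r_obs / √(r_xx · r_yy) = 0.54 / √(0.94 × 0.57) = 0.54 / √0.5358 = 0.54 / 0.7320 ≈ 0.74.

0.74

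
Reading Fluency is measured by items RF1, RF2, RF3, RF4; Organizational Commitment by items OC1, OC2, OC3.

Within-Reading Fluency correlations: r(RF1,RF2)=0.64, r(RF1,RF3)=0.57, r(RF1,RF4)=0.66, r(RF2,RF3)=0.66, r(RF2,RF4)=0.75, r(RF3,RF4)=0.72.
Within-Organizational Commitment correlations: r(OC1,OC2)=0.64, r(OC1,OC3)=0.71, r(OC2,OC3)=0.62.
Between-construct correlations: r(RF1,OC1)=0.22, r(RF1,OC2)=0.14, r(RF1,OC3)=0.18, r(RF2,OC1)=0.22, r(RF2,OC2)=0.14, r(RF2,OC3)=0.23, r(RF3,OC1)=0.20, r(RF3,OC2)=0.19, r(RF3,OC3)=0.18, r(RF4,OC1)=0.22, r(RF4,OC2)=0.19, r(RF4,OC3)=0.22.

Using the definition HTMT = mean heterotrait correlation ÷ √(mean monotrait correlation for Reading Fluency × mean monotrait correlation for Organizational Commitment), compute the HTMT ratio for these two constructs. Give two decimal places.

0.29

Mean between = 2.33/12 = 0.1942.
Mean within-RF = 4.00/6 = 0.6667; mean within-OC = 1.97/3 = 0.6567.
Geometric mean = √(0.6667 × 0.6567) = 0.6617.
HTMT = 0.1942 / 0.6617 = 0.29.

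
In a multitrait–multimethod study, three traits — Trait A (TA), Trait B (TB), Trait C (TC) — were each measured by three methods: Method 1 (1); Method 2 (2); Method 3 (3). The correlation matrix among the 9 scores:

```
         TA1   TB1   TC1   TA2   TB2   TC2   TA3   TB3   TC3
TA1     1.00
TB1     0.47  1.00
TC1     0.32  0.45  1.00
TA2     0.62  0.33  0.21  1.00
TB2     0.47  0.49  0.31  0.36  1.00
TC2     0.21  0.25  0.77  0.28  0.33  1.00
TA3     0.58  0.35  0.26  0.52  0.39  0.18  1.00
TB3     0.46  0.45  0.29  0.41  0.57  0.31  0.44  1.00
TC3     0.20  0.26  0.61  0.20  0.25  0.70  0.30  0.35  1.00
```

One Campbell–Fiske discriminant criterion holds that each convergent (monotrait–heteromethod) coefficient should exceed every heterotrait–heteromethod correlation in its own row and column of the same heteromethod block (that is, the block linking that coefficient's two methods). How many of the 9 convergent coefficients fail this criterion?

1

Each convergent coefficient versus the relevant comparison correlations:
TA (methods 1·2): 0.62 vs {0.47, 0.33, 0.21, 0.21} → pass.
TA (methods 1·3): 0.58 vs {0.46, 0.35, 0.20, 0.26} → pass.
TA (methods 2·3): 0.52 vs {0.41, 0.39, 0.20, 0.18} → pass.
TB (methods 1·2): 0.49 vs {0.33, 0.47, 0.25, 0.31} → pass.
TB (methods 1·3): 0.45 vs {0.35, 0.46, 0.26, 0.29} → fail.
TB (methods 2·3): 0.57 vs {0.39, 0.41, 0.25, 0.31} → pass.
TC (methods 1·2): 0.77 vs {0.21, 0.21, 0.31, 0.25} → pass.
TC (methods 1·3): 0.61 vs {0.26, 0.20, 0.29, 0.26} → pass.
TC (methods 2·3): 0.70 vs {0.18, 0.20, 0.31, 0.25} → pass.
1 of 9 fail.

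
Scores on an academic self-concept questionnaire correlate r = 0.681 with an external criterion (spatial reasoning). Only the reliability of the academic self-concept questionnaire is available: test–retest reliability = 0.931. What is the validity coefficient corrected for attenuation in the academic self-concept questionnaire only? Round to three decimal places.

0.706

Single correction: r_c = r_obs / √r_xx = 0.681 / √0.931 = 0.681 / 0.9649 ≈ 0.706.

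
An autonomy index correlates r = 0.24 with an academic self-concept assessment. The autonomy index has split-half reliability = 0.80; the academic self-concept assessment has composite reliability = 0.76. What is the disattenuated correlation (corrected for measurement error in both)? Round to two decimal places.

0.31

r_true = r_obs / √(r_xx · r_yy) = 0.24 / √(0.80 × 0.76) = 0.24 / √0.6080 = 0.24 / 0.7797 ≈ 0.31.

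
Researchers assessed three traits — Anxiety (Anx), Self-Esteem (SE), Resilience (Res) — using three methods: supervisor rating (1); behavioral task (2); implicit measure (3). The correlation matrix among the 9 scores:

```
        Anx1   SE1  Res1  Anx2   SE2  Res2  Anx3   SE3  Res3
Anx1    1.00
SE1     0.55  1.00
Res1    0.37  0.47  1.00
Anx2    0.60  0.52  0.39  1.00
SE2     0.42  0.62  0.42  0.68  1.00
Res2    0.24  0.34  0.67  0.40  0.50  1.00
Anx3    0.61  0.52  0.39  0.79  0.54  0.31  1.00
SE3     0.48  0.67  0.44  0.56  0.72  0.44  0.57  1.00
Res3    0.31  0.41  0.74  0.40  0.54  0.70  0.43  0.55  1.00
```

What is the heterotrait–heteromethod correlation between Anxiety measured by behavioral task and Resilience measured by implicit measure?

Different traits and methods: r(Anx2, Res3) = 0.40.

0.40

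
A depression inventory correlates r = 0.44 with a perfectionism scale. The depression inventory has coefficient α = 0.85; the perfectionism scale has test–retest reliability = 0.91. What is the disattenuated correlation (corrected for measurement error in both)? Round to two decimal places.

0.50

r_true = r_obs / √(r_xx · r_yy) = 0.44 / √(0.85 × 0.91) = 0.44 / √0.7735 = 0.44 / 0.8795 ≈ 0.50.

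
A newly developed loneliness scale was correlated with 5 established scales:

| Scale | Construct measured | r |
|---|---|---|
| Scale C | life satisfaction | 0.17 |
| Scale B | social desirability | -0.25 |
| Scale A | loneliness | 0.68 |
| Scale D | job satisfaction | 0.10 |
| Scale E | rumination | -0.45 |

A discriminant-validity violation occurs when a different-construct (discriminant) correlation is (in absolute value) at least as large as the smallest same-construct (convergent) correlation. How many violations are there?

0

Convergent (same construct = loneliness): Scale A.
Smallest convergent = 0.68. Discriminant |r|: 0.17, 0.25, 0.10, 0.45; count ≥ 0.68 → 0.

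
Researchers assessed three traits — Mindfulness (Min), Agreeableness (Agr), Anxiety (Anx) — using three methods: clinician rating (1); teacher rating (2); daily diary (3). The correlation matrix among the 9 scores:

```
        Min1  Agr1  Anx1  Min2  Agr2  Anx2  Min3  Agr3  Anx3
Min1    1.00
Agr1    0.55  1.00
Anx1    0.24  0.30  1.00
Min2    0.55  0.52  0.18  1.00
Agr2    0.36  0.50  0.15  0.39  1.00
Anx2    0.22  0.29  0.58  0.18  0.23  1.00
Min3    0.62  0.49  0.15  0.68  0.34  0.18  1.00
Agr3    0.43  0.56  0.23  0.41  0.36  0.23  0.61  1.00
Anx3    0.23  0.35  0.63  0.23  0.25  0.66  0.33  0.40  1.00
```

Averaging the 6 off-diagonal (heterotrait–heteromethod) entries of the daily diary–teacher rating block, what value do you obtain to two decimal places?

0.27

HTHM values (method 3 × method 2): 0.34, 0.18, 0.41, 0.23, 0.23, 0.25; mean = 1.64/6 = 0.27.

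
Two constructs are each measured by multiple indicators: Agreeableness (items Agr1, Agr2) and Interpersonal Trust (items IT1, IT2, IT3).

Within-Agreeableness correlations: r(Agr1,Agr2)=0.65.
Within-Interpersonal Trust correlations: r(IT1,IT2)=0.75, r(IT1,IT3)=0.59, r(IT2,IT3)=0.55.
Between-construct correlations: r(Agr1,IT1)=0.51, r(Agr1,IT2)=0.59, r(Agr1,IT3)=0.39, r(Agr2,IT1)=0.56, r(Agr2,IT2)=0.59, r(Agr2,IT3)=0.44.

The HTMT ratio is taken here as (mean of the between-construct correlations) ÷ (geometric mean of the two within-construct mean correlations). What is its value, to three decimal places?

0.802

Between-construct mean = 3.08/6 = 0.5133.
Mean within-Agr = 0.65/1 = 0.6500; mean within-IT = 1.89/3 = 0.6300.
Geometric mean = √(0.6500 × 0.6300) = 0.6399.
HTMT = 0.5133 / 0.6399 = 0.802.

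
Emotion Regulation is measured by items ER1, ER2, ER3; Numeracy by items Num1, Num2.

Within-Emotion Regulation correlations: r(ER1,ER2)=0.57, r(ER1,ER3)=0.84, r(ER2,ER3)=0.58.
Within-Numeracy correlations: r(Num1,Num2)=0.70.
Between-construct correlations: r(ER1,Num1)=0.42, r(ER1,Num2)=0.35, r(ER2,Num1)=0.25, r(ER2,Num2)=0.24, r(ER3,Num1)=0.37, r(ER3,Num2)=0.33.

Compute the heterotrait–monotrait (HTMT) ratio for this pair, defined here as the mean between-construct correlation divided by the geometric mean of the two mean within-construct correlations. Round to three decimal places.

Mean heterotrait r = 1.96/6 = 0.3267.
Mean within-ER = 1.99/3 = 0.6633; mean within-Num = 0.70/1 = 0.7000.
Geometric mean = √(0.6633 × 0.7000) = 0.6814.
HTMT = 0.3267 / 0.6814 = 0.479.

0.479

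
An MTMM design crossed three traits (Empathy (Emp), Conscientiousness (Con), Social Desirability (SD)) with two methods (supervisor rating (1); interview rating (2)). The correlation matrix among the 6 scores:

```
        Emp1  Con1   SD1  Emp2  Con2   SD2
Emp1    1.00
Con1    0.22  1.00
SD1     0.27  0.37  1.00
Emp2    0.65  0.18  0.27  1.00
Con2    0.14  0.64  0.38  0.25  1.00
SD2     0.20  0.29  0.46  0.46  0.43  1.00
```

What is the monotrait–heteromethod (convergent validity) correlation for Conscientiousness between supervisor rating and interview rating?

Same trait (Con), different methods: r(Con1, Con2) = 0.64.

0.64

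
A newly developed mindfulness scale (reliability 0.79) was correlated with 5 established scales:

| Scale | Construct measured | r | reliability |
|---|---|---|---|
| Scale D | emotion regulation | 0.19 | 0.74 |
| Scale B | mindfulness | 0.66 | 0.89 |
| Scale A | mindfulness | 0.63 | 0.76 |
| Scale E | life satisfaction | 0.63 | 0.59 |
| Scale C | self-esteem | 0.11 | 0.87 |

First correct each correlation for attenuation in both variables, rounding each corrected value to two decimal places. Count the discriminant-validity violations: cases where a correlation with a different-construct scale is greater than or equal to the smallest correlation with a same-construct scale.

Disattenuated r (r / √(r_scale · r_new)):
  Scale D (disc): 0.19 / √(0.74·0.79) = 0.25
  Scale B (conv): 0.66 / √(0.89·0.79) = 0.79
  Scale A (conv): 0.63 / √(0.76·0.79) = 0.81
  Scale E (disc): 0.63 / √(0.59·0.79) = 0.92
  Scale C (disc): 0.11 / √(0.87·0.79) = 0.13
Smallest convergent = 0.79. Discriminant values: 0.25, 0.92, 0.13; count ≥ 0.79 → 1.

1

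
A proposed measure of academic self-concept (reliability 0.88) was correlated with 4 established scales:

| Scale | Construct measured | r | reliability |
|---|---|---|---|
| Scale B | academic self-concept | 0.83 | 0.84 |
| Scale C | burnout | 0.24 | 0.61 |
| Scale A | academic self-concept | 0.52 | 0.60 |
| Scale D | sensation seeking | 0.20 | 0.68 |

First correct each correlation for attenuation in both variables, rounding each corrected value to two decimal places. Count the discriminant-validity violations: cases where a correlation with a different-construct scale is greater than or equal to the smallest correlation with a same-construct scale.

0

Disattenuated r (r / √(r_scale · r_new)):
  Scale B (conv): 0.83 / √(0.84·0.88) = 0.97
  Scale C (disc): 0.24 / √(0.61·0.88) = 0.33
  Scale A (conv): 0.52 / √(0.60·0.88) = 0.72
  Scale D (disc): 0.20 / √(0.68·0.88) = 0.26
Smallest convergent = 0.72. Discriminant values: 0.33, 0.26; count ≥ 0.72 → 0.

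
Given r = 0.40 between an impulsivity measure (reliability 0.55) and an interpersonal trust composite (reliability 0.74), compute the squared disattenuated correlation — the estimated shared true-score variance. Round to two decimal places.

0.39

Disattenuated r = 0.40 / √(0.55 × 0.74) = 0.40 / 0.6380 = 0.6270.
Shared true-score variance = 0.6270² = 0.3931 ≈ 0.39.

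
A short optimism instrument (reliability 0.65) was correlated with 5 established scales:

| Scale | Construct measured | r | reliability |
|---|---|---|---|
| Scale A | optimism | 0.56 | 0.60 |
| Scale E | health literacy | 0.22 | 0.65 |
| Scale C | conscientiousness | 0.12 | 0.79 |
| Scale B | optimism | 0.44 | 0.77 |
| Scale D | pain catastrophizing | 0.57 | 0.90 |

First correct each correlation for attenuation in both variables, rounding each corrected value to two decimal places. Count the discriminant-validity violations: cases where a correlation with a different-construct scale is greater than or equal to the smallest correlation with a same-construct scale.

Disattenuated r (r / √(r_scale · r_new)):
  Scale A (conv): 0.56 / √(0.60·0.65) = 0.90
  Scale E (disc): 0.22 / √(0.65·0.65) = 0.34
  Scale C (disc): 0.12 / √(0.79·0.65) = 0.17
  Scale B (conv): 0.44 / √(0.77·0.65) = 0.62
  Scale D (disc): 0.57 / √(0.90·0.65) = 0.75
Smallest convergent = 0.62. Discriminant values: 0.34, 0.17, 0.75; count ≥ 0.62 → 1.

1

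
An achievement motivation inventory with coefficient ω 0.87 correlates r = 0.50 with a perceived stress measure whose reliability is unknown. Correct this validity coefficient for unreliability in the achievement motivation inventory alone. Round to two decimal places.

0.54

Single correction: r_c = r_obs / √r_xx = 0.50 / √0.87 = 0.50 / 0.9327 ≈ 0.54.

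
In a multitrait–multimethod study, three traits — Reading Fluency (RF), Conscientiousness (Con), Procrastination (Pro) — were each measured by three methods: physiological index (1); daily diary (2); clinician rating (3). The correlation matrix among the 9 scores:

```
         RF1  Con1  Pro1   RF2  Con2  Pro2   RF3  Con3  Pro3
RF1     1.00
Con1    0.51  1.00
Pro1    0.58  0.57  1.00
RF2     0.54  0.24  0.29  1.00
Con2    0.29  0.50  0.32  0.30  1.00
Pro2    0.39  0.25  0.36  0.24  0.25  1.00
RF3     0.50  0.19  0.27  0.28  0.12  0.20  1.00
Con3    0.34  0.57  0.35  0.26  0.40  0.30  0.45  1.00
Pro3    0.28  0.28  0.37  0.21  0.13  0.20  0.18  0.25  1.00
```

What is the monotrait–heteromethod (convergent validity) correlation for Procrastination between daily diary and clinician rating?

Same trait (Pro), different methods: r(Pro2, Pro3) = 0.20.

0.20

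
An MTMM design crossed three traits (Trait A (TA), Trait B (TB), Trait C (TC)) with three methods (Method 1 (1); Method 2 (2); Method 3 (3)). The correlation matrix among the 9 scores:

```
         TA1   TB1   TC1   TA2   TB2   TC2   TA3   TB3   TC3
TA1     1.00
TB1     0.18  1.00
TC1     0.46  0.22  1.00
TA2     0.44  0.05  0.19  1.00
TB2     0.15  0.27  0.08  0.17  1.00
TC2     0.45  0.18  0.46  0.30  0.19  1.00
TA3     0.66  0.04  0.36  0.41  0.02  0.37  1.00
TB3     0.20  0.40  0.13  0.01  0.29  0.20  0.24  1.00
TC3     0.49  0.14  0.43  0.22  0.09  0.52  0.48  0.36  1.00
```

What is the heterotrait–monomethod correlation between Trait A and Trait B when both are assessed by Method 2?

0.17

Different traits, same method: r(TA2, TB2) = 0.17.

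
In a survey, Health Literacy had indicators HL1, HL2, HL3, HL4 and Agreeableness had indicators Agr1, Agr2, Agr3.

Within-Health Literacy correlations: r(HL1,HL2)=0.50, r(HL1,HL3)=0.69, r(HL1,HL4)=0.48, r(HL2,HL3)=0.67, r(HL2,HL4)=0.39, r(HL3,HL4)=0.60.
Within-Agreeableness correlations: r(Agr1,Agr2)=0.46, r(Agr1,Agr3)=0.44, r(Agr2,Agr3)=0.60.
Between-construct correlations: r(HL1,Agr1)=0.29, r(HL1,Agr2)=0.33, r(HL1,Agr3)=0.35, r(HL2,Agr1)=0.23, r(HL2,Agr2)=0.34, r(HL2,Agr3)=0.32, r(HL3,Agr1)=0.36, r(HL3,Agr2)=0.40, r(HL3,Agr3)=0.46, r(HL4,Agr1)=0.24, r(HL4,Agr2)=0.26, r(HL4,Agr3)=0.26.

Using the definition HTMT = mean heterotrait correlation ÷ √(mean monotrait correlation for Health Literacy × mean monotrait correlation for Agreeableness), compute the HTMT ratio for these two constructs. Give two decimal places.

0.61

Between-construct mean = 3.84/12 = 0.3200.
Mean within-HL = 3.33/6 = 0.5550; mean within-Agr = 1.50/3 = 0.5000.
Geometric mean = √(0.5550 × 0.5000) = 0.5268.
HTMT = 0.3200 / 0.5268 = 0.61.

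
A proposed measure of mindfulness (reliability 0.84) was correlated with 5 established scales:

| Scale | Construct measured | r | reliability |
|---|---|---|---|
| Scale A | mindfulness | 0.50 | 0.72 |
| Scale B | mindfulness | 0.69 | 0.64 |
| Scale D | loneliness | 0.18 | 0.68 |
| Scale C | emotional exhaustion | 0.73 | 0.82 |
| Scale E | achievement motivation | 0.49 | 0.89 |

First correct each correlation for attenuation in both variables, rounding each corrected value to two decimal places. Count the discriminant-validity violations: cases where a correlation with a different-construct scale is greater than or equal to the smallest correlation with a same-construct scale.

1

Disattenuated r (r / √(r_scale · r_new)):
  Scale A (conv): 0.50 / √(0.72·0.84) = 0.64
  Scale B (conv): 0.69 / √(0.64·0.84) = 0.94
  Scale D (disc): 0.18 / √(0.68·0.84) = 0.24
  Scale C (disc): 0.73 / √(0.82·0.84) = 0.88
  Scale E (disc): 0.49 / √(0.89·0.84) = 0.57
Smallest convergent = 0.64. Discriminant values: 0.24, 0.88, 0.57; count ≥ 0.64 → 1.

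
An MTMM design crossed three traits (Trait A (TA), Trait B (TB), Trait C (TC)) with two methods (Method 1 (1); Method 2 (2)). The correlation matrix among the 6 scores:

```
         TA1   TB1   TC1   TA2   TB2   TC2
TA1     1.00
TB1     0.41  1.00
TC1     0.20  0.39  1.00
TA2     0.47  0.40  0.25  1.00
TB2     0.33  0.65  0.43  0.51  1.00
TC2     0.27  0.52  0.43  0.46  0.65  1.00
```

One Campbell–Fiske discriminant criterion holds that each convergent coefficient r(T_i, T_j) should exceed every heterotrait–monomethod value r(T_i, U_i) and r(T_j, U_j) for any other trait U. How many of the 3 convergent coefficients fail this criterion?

Checking each validity diagonal entry against its comparison values:
TA (methods 1·2): 0.47 vs {0.41, 0.51, 0.20, 0.46} → fail.
TB (methods 1·2): 0.65 vs {0.41, 0.51, 0.39, 0.65} → fail.
TC (methods 1·2): 0.43 vs {0.20, 0.46, 0.39, 0.65} → fail.
3 of 3 fail.

3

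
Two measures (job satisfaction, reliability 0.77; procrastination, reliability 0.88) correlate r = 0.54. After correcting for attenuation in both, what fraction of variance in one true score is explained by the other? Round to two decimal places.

0.43

Disattenuated r = 0.54 / √(0.77 × 0.88) = 0.54 / 0.8232 = 0.6560.
Shared true-score variance = 0.6560² = 0.4303 ≈ 0.43.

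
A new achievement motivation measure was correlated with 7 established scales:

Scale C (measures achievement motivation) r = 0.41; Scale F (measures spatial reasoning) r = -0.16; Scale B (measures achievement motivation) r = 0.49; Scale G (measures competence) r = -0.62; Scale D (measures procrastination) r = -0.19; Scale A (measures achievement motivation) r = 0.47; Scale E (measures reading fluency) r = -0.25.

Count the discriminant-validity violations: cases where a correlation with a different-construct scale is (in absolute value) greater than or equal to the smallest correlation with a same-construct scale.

1

Convergent (same construct = achievement motivation): Scale C, Scale B, Scale A.
Smallest convergent = 0.41. Discriminant |r|: 0.16, 0.62, 0.19, 0.25; count ≥ 0.41 → 1.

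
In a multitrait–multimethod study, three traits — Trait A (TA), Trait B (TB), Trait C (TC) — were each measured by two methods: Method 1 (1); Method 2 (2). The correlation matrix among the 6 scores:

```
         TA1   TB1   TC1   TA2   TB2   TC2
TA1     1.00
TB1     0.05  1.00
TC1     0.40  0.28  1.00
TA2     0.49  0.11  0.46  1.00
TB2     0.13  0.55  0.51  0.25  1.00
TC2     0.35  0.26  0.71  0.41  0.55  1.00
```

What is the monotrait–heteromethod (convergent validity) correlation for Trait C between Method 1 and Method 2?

Same trait (TC), different methods: r(TC1, TC2) = 0.71.

0.71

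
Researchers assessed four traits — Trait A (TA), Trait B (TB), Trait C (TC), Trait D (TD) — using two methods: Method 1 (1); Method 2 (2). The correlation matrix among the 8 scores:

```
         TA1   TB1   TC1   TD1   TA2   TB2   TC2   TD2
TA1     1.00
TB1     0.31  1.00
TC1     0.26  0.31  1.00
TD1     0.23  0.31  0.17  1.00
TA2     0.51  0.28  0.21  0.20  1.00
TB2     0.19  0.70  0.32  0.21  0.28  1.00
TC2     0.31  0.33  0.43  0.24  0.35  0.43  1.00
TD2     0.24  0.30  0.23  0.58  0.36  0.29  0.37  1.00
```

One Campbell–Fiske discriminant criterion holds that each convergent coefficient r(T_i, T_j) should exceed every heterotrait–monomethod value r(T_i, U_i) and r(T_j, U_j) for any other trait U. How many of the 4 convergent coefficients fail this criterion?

Convergent coefficients and their comparison sets:
TA (methods 1·2): 0.51 vs {0.31, 0.28, 0.26, 0.35, 0.23, 0.36} → pass.
TB (methods 1·2): 0.70 vs {0.31, 0.28, 0.31, 0.43, 0.31, 0.29} → pass.
TC (methods 1·2): 0.43 vs {0.26, 0.35, 0.31, 0.43, 0.17, 0.37} → fail.
TD (methods 1·2): 0.58 vs {0.23, 0.36, 0.31, 0.29, 0.17, 0.37} → pass.
1 of 4 fail.

1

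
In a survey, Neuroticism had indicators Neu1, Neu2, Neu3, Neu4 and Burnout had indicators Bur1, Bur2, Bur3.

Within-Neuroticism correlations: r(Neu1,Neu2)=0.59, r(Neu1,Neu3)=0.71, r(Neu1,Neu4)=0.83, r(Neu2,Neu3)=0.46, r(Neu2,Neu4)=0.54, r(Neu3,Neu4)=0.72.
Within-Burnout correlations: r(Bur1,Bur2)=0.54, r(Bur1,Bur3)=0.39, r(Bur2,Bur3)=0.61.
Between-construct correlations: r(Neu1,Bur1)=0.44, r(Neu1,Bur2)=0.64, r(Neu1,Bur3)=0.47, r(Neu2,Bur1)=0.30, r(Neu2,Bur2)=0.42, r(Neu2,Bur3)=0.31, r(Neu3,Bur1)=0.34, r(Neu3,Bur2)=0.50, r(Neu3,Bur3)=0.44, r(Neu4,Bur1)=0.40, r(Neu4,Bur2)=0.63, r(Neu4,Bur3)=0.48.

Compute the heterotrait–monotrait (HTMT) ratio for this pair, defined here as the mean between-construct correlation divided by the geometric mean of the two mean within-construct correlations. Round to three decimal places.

0.780

Between-construct mean = 5.37/12 = 0.4475.
Mean within-Neu = 3.85/6 = 0.6417; mean within-Bur = 1.54/3 = 0.5133.
Geometric mean = √(0.6417 × 0.5133) = 0.5739.
HTMT = 0.4475 / 0.5739 = 0.780.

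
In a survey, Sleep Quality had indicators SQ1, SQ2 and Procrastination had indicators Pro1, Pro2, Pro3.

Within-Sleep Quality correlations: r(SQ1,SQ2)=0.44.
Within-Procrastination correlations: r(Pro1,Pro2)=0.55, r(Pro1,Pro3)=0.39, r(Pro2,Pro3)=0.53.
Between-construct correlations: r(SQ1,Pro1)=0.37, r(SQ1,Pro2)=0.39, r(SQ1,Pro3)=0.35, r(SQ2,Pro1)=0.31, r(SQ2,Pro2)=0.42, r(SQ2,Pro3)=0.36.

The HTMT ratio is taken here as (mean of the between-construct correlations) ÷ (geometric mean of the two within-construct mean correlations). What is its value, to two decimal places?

Between-construct mean = 2.20/6 = 0.3667.
Mean within-SQ = 0.44/1 = 0.4400; mean within-Pro = 1.47/3 = 0.4900.
Geometric mean = √(0.4400 × 0.4900) = 0.4643.
HTMT = 0.3667 / 0.4643 = 0.79.

0.79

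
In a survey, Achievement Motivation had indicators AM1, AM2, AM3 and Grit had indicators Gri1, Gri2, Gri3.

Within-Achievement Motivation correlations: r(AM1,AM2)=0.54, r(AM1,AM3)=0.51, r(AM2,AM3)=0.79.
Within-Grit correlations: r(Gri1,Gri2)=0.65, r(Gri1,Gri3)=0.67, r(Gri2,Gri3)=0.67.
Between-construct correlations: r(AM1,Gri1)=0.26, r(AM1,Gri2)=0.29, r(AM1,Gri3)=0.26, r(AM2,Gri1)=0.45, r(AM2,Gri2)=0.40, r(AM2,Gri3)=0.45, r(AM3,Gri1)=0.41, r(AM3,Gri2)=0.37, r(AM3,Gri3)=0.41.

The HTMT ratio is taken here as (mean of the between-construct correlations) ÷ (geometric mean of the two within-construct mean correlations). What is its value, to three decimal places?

Mean between = 3.30/9 = 0.3667.
Mean within-AM = 1.84/3 = 0.6133; mean within-Gri = 1.99/3 = 0.6633.
Geometric mean = √(0.6133 × 0.6633) = 0.6378.
HTMT = 0.3667 / 0.6378 = 0.575.

0.575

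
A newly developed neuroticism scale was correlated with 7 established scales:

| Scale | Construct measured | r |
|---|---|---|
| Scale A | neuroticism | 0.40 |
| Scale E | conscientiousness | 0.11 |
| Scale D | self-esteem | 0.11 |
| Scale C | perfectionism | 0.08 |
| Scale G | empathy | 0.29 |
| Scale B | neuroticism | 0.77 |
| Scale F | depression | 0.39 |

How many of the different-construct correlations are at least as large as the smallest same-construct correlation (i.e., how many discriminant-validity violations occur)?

0

Convergent (same construct = neuroticism): Scale A, Scale B.
Smallest convergent = 0.40. Discriminant values: 0.11, 0.11, 0.08, 0.29, 0.39; count ≥ 0.40 → 0.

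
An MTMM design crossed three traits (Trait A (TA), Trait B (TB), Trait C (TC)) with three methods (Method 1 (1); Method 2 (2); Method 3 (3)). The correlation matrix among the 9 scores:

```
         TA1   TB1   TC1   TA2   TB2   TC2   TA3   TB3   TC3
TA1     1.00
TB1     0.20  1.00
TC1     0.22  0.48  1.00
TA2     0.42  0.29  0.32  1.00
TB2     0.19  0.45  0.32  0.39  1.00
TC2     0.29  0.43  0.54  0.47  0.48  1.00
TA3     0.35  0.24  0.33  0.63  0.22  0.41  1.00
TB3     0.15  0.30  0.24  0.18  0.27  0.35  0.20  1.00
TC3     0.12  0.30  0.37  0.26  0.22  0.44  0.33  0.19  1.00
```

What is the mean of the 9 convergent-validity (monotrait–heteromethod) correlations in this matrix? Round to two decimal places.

Convergent values: 0.42, 0.35, 0.63, 0.45, 0.30, 0.27, 0.54, 0.37, 0.44; mean = 3.77/9 = 0.42.

0.42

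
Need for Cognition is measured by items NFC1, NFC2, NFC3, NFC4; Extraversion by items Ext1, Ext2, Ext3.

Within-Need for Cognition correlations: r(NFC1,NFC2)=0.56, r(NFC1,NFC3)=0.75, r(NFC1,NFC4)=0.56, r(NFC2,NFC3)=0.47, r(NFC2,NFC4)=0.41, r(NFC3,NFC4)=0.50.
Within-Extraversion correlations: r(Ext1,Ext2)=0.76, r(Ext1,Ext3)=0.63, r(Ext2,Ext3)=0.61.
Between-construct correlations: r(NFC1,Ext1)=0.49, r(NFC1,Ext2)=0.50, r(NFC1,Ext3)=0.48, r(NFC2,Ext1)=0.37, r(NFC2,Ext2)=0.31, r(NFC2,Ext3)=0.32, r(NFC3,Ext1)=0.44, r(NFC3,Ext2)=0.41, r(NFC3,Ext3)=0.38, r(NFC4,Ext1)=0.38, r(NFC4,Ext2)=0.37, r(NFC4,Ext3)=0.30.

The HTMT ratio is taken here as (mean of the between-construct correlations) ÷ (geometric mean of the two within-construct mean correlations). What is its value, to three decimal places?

Between-construct mean = 4.75/12 = 0.3958.
Mean within-NFC = 3.25/6 = 0.5417; mean within-Ext = 2.00/3 = 0.6667.
Geometric mean = √(0.5417 × 0.6667) = 0.6010.
HTMT = 0.3958 / 0.6010 = 0.659.

0.659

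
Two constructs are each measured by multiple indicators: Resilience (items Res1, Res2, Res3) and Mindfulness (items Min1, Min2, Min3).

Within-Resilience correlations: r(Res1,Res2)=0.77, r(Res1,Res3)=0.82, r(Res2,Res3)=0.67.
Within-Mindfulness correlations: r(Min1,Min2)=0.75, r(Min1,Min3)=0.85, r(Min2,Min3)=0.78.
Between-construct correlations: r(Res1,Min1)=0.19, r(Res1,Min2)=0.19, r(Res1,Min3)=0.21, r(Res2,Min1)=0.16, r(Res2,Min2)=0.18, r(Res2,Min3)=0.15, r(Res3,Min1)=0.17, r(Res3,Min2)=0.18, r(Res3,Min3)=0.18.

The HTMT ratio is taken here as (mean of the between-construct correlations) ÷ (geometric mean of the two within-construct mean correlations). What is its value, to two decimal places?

0.23

Between-construct mean = 1.61/9 = 0.1789.
Mean within-Res = 2.26/3 = 0.7533; mean within-Min = 2.38/3 = 0.7933.
Geometric mean = √(0.7533 × 0.7933) = 0.7730.
HTMT = 0.1789 / 0.7730 = 0.23.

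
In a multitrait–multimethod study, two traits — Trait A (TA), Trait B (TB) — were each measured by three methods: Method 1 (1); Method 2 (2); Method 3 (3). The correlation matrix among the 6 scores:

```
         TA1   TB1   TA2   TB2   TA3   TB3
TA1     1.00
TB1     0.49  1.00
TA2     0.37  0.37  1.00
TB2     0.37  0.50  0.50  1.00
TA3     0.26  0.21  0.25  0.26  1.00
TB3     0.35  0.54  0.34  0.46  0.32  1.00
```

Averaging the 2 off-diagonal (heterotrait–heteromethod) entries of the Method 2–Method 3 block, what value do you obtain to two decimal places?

HTHM values (method 2 × method 3): 0.34, 0.26; mean = 0.60/2 = 0.30.

0.30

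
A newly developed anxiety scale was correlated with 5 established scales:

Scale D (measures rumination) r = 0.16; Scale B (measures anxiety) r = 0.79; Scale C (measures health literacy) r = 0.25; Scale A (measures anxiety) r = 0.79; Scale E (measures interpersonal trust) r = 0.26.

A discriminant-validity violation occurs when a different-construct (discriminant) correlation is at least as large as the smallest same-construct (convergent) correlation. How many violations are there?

Convergent (same construct = anxiety): Scale B, Scale A.
Smallest convergent = 0.79. Discriminant values: 0.16, 0.25, 0.26; count ≥ 0.79 → 0.

0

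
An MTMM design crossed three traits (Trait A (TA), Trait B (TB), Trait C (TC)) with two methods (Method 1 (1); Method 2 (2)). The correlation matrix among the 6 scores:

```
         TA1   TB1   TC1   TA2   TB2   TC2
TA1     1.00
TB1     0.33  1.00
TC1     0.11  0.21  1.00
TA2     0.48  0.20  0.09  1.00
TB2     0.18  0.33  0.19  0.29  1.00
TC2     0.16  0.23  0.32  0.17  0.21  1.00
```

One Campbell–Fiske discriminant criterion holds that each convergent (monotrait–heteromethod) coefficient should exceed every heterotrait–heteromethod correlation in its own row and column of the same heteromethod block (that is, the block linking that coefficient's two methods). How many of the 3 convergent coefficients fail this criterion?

0

Convergent coefficients and their comparison sets:
TA (methods 1·2): 0.48 vs {0.18, 0.20, 0.16, 0.09} → pass.
TB (methods 1·2): 0.33 vs {0.20, 0.18, 0.23, 0.19} → pass.
TC (methods 1·2): 0.32 vs {0.09, 0.16, 0.19, 0.23} → pass.
0 of 3 fail.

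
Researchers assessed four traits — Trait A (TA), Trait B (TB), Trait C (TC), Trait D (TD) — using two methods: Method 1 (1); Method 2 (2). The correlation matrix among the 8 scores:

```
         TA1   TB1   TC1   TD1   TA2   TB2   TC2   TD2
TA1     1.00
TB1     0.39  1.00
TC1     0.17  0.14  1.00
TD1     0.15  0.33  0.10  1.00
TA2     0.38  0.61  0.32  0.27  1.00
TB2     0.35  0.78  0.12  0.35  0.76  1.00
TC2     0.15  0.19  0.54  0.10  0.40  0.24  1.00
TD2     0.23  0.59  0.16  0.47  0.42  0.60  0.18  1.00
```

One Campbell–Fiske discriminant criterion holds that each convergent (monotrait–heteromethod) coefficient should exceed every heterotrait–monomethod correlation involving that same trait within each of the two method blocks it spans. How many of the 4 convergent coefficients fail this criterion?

2

Checking each validity diagonal entry against its comparison values:
TA (methods 1·2): 0.38 vs {0.39, 0.76, 0.17, 0.40, 0.15, 0.42} → fail.
TB (methods 1·2): 0.78 vs {0.39, 0.76, 0.14, 0.24, 0.33, 0.60} → pass.
TC (methods 1·2): 0.54 vs {0.17, 0.40, 0.14, 0.24, 0.10, 0.18} → pass.
TD (methods 1·2): 0.47 vs {0.15, 0.42, 0.33, 0.60, 0.10, 0.18} → fail.
2 of 4 fail.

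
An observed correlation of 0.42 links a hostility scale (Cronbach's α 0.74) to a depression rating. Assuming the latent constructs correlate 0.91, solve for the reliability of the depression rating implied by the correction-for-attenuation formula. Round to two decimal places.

0.29

r_true = r_obs / √(r_xx · r_yy) ⇒ 0.91 = 0.42 / √(0.74 · r_yy).
√(0.74 · r_yy) = 0.42 / 0.91 = 0.4615; 0.74 · r_yy = 0.2130; r_yy = 0.2130 / 0.74 ≈ 0.29.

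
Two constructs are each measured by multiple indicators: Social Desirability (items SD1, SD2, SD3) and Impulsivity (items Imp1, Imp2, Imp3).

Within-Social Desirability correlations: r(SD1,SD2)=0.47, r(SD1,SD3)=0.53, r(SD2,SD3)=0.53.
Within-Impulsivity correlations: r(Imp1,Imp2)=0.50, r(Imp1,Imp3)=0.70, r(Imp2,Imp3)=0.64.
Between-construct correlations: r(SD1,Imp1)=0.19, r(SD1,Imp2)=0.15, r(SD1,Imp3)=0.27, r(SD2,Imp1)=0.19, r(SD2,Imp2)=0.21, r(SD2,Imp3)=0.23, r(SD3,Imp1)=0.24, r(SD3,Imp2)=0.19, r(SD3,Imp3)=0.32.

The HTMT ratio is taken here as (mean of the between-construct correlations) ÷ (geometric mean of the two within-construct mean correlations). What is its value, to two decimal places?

Between-construct mean = 1.99/9 = 0.2211.
Mean within-SD = 1.53/3 = 0.5100; mean within-Imp = 1.84/3 = 0.6133.
Geometric mean = √(0.5100 × 0.6133) = 0.5593.
HTMT = 0.2211 / 0.5593 = 0.40.

0.40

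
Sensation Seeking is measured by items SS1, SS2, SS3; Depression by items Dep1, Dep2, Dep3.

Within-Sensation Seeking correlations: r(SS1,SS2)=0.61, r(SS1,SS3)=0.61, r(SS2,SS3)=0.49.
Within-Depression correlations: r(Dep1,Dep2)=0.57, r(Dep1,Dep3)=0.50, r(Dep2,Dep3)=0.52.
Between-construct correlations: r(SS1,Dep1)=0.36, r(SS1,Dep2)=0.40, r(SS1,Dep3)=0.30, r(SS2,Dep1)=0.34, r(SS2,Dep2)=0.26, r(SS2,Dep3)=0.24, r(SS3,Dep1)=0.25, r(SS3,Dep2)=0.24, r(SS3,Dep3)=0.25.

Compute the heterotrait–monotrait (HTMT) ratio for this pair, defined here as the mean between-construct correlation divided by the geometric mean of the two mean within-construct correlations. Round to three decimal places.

Mean heterotrait r = 2.64/9 = 0.2933.
Mean within-SS = 1.71/3 = 0.5700; mean within-Dep = 1.59/3 = 0.5300.
Geometric mean = √(0.5700 × 0.5300) = 0.5496.
HTMT = 0.2933 / 0.5496 = 0.534.

0.534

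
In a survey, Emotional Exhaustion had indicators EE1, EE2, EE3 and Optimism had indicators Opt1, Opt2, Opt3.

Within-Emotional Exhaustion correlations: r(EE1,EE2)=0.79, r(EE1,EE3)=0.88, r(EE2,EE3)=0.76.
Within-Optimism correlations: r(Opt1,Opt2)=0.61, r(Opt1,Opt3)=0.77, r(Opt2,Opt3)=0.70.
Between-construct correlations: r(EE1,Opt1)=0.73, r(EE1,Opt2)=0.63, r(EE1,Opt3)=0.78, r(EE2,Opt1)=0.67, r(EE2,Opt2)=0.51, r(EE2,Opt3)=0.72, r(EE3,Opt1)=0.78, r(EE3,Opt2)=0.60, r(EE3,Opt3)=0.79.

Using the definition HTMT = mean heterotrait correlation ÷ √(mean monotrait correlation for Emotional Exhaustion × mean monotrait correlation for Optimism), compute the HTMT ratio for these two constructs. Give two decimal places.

Mean heterotrait r = 6.21/9 = 0.6900.
Mean within-EE = 2.43/3 = 0.8100; mean within-Opt = 2.08/3 = 0.6933.
Geometric mean = √(0.8100 × 0.6933) = 0.7494.
HTMT = 0.6900 / 0.7494 = 0.92.

0.92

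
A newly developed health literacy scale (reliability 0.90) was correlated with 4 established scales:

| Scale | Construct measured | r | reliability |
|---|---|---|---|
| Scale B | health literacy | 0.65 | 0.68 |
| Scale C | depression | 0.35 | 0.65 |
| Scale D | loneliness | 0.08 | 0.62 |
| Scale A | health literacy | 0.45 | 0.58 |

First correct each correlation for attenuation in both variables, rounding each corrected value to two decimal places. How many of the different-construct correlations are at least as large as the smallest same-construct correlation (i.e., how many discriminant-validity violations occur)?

Disattenuated r (r / √(r_scale · r_new)):
  Scale B (conv): 0.65 / √(0.68·0.90) = 0.83
  Scale C (disc): 0.35 / √(0.65·0.90) = 0.46
  Scale D (disc): 0.08 / √(0.62·0.90) = 0.11
  Scale A (conv): 0.45 / √(0.58·0.90) = 0.62
Smallest convergent = 0.62. Discriminant values: 0.46, 0.11; count ≥ 0.62 → 0.

0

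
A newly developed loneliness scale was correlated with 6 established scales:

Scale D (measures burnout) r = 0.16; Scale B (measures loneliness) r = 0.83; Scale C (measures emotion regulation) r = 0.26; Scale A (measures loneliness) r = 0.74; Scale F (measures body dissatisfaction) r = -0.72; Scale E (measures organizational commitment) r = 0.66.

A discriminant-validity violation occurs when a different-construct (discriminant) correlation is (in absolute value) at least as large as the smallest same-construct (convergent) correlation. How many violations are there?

0

Convergent (same construct = loneliness): Scale B, Scale A.
Smallest convergent = 0.74. Discriminant |r|: 0.16, 0.26, 0.72, 0.66; count ≥ 0.74 → 0.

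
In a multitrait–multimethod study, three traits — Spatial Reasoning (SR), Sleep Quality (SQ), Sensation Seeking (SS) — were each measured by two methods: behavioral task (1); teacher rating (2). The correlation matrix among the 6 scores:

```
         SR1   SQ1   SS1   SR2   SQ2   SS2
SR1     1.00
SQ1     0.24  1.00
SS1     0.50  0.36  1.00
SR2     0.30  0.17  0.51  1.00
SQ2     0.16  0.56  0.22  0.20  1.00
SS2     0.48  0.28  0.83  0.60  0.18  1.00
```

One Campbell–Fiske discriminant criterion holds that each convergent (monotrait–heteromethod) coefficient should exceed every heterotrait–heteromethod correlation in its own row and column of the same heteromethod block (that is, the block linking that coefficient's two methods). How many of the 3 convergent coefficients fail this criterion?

Convergent coefficients and their comparison sets:
SR (methods 1·2): 0.30 vs {0.16, 0.17, 0.48, 0.51} → fail.
SQ (methods 1·2): 0.56 vs {0.17, 0.16, 0.28, 0.22} → pass.
SS (methods 1·2): 0.83 vs {0.51, 0.48, 0.22, 0.28} → pass.
1 of 3 fail.

1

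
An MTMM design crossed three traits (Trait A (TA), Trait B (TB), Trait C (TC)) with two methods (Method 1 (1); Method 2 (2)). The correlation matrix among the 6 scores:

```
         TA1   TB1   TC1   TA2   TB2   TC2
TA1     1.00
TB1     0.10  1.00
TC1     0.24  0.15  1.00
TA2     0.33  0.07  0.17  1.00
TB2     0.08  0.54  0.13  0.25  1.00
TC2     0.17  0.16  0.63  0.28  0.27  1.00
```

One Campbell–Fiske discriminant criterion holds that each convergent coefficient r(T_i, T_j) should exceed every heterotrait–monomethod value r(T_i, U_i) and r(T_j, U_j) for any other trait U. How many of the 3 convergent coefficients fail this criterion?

0

Convergent coefficients and their comparison sets:
TA (methods 1·2): 0.33 vs {0.10, 0.25, 0.24, 0.28} → pass.
TB (methods 1·2): 0.54 vs {0.10, 0.25, 0.15, 0.27} → pass.
TC (methods 1·2): 0.63 vs {0.24, 0.28, 0.15, 0.27} → pass.
0 of 3 fail.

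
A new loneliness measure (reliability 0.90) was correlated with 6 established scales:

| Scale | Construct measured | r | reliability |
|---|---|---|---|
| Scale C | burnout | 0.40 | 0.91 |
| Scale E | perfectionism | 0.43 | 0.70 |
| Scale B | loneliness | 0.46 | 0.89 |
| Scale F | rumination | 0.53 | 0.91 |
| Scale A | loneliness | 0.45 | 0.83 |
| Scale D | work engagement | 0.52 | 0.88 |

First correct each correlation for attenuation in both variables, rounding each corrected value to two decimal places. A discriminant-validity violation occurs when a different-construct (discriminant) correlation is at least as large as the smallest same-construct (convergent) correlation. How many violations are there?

3

Disattenuated r (r / √(r_scale · r_new)):
  Scale C (disc): 0.40 / √(0.91·0.90) = 0.44
  Scale E (disc): 0.43 / √(0.70·0.90) = 0.54
  Scale B (conv): 0.46 / √(0.89·0.90) = 0.51
  Scale F (disc): 0.53 / √(0.91·0.90) = 0.59
  Scale A (conv): 0.45 / √(0.83·0.90) = 0.52
  Scale D (disc): 0.52 / √(0.88·0.90) = 0.58
Smallest convergent = 0.51. Discriminant values: 0.44, 0.54, 0.59, 0.58; count ≥ 0.51 → 3.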